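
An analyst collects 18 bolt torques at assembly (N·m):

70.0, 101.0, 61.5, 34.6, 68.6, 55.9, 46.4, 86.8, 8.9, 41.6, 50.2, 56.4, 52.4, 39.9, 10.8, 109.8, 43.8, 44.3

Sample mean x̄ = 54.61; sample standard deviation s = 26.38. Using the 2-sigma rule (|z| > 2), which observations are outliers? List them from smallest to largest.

Cutoffs at x̄ ± 2s: 54.61 ± 2·26.38 = [1.85, 107.37].
109.8: z = 2.09, |z| > 2 → outlier.
Every other value lies within [1.85, 107.37].

109.8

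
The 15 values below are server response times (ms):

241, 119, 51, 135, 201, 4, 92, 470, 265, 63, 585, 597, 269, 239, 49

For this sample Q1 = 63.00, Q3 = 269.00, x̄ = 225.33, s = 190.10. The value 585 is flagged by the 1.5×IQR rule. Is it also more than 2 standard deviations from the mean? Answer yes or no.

no

z = (585 − 225.33) / 190.10 = 1.89.
|z| = 1.89 ≤ 2.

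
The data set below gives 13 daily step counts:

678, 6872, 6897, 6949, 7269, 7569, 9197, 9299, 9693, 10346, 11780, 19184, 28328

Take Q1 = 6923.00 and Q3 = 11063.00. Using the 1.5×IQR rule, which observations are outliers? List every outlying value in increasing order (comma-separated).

IQR = Q3 − Q1 = 11063.00 − 6923.00 = 4140.00.
Lower fence = Q1 − 1.5·IQR = 6923.00 − 6210.00 = 713.00.
Upper fence = Q3 + 1.5·IQR = 11063.00 + 6210.00 = 17273.00.
678 < 713.00 → outlier.
19184 > 17273.00 → outlier.
28328 > 17273.00 → outlier.
All remaining values lie within [713.00, 17273.00].

678, 19184, 28328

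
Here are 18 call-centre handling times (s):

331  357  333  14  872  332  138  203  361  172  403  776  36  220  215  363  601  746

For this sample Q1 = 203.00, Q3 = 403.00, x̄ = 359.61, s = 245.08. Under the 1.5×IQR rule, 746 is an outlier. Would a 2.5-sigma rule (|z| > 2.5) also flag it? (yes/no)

z = (746 − 359.61) / 245.08 = 1.58.
|z| = 1.58 ≤ 2.5.

no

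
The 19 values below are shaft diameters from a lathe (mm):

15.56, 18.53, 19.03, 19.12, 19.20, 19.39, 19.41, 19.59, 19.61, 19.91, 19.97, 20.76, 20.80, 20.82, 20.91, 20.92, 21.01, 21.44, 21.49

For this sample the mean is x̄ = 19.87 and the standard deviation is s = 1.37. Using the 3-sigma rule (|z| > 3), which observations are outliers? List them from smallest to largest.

15.56

Cutoffs at x̄ ± 3s: 19.87 ± 3·1.37 = [15.76, 23.98].
15.56: z = -3.15, |z| > 3 → outlier.
Every other value lies within [15.76, 23.98].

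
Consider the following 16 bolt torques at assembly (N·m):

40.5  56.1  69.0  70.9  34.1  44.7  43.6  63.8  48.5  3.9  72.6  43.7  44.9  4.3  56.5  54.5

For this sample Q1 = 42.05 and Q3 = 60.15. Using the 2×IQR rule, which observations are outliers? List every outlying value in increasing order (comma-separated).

3.9, 4.3

IQR = Q3 − Q1 = 60.15 − 42.05 = 18.10.
Lower fence = Q1 − 2·IQR = 42.05 − 36.20 = 5.85.
Upper fence = Q3 + 2·IQR = 60.15 + 36.20 = 96.35.
3.9 < 5.85 → outlier.
4.3 < 5.85 → outlier.
All remaining values lie within [5.85, 96.35].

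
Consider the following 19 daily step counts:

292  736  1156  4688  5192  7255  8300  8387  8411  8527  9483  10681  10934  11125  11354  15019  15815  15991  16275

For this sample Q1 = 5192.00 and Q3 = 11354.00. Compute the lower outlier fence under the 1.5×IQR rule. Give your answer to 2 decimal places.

IQR = Q3 − Q1 = 11354.00 − 5192.00 = 6162.00.
Lower fence = Q1 − 1.5·IQR = 5192.00 − 9243.00 = -4051.00.
Upper fence = Q3 + 1.5·IQR = 11354.00 + 9243.00 = 20597.00.

-4051.00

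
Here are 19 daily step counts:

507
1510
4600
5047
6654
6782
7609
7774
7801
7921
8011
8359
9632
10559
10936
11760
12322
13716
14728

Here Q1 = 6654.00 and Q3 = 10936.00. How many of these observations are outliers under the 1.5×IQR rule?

IQR = 4282.00; fences at 6654.00 − 6423.00 = 231.00 and 10936.00 + 6423.00 = 17359.00.
Every value lies within the cutoffs.

0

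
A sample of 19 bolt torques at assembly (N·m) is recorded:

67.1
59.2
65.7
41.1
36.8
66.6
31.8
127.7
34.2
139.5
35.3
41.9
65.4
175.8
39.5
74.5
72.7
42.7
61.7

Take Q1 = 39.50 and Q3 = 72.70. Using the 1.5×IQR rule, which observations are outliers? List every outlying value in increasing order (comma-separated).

127.7, 139.5, 175.8

IQR = Q3 − Q1 = 72.70 − 39.50 = 33.20.
Lower fence = Q1 − 1.5·IQR = 39.50 − 49.80 = -10.30.
Upper fence = Q3 + 1.5·IQR = 72.70 + 49.80 = 122.50.
127.7 > 122.50 → outlier.
139.5 > 122.50 → outlier.
175.8 > 122.50 → outlier.
All remaining values lie within [-10.30, 122.50].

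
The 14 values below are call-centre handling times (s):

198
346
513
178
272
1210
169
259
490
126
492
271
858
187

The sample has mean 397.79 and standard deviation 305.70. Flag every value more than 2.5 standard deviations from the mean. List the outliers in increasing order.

1210

Cutoffs at x̄ ± 2.5s: 397.79 ± 2.5·305.70 = [-366.46, 1162.04].
1210: z = 2.66, |z| > 2.5 → outlier.
Every other value lies within [-366.46, 1162.04].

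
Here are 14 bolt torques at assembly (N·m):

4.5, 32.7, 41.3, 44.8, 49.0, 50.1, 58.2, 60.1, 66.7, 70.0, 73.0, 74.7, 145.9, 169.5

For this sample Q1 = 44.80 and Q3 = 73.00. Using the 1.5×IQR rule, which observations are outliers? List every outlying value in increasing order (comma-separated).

145.9, 169.5

IQR = Q3 − Q1 = 73.00 − 44.80 = 28.20.
Lower fence = Q1 − 1.5·IQR = 44.80 − 42.30 = 2.50.
Upper fence = Q3 + 1.5·IQR = 73.00 + 42.30 = 115.30.
145.9 > 115.30 → outlier.
169.5 > 115.30 → outlier.
All remaining values lie within [2.50, 115.30].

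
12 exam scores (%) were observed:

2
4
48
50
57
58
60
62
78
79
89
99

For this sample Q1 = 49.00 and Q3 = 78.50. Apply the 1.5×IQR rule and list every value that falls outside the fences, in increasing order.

IQR = Q3 − Q1 = 78.50 − 49.00 = 29.50.
Lower fence = Q1 − 1.5·IQR = 49.00 − 44.25 = 4.75.
Upper fence = Q3 + 1.5·IQR = 78.50 + 44.25 = 122.75.
2 < 4.75 → outlier.
4 < 4.75 → outlier.
All remaining values lie within [4.75, 122.75].

2, 4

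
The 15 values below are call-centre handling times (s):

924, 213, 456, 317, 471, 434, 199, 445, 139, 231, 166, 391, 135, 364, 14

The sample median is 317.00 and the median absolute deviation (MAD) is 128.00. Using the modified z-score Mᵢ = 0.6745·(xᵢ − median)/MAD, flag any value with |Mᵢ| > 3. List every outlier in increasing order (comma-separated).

924

|Mᵢ| > 3 ⇔ |xᵢ − 317.00| > 3·128.00/0.6745 = 569.31.
So outliers lie outside [-252.31, 886.31].
924: M = 3.20 → outlier.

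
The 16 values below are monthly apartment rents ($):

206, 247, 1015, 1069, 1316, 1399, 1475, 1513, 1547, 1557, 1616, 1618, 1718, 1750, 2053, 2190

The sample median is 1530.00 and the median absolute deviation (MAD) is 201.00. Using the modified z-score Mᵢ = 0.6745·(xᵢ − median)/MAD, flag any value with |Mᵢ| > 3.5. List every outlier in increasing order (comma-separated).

|Mᵢ| > 3.5 ⇔ |xᵢ − 1530.00| > 3.5·201.00/0.6745 = 1042.99.
So outliers lie outside [487.01, 2572.99].
206: M = -4.44 → outlier.
247: M = -4.31 → outlier.

206, 247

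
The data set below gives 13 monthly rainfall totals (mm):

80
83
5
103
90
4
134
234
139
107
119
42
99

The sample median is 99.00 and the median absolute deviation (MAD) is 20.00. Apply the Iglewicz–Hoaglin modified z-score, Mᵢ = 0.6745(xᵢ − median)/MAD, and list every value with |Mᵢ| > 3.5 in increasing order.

234

|Mᵢ| > 3.5 ⇔ |xᵢ − 99.00| > 3.5·20.00/0.6745 = 103.78.
So outliers lie outside [-4.78, 202.78].
234: M = 4.55 → outlier.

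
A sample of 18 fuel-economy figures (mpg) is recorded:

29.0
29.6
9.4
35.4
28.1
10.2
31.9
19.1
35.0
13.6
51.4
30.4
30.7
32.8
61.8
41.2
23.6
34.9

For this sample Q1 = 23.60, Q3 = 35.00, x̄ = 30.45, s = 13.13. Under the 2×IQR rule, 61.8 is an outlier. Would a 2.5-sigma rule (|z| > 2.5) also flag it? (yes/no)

no

z = (61.8 − 30.45) / 13.13 = 2.39.
|z| = 2.39 ≤ 2.5.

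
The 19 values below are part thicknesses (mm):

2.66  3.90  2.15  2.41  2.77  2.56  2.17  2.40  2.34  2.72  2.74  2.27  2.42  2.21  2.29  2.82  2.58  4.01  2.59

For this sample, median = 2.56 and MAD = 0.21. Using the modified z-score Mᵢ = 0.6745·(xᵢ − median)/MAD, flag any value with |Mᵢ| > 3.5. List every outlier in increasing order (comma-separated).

3.90, 4.01

|Mᵢ| > 3.5 ⇔ |xᵢ − 2.56| > 3.5·0.21/0.6745 = 1.09.
So outliers lie outside [1.47, 3.65].
3.90: M = 4.30 → outlier.
4.01: M = 4.66 → outlier.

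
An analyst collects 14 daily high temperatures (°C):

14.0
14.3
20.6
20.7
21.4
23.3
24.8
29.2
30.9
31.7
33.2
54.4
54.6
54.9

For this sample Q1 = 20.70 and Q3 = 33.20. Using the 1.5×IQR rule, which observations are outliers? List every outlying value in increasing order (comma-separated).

54.4, 54.6, 54.9

IQR = Q3 − Q1 = 33.20 − 20.70 = 12.50.
Lower fence = Q1 − 1.5·IQR = 20.70 − 18.75 = 1.95.
Upper fence = Q3 + 1.5·IQR = 33.20 + 18.75 = 51.95.
54.4 > 51.95 → outlier.
54.6 > 51.95 → outlier.
54.9 > 51.95 → outlier.
All remaining values lie within [1.95, 51.95].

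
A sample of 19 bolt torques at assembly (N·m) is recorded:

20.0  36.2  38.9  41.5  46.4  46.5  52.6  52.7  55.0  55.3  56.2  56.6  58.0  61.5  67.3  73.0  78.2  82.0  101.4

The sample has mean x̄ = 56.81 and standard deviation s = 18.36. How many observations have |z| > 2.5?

0

Cutoffs: x̄ ± 2.5s = [10.91, 102.71].
Every value lies within the cutoffs.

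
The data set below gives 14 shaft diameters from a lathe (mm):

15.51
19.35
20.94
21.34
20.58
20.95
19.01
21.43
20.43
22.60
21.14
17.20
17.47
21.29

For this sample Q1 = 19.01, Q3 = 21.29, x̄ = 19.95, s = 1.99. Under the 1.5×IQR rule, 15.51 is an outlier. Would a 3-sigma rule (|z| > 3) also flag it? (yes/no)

no

z = (15.51 − 19.95) / 1.99 = -2.23.
|z| = 2.23 ≤ 3.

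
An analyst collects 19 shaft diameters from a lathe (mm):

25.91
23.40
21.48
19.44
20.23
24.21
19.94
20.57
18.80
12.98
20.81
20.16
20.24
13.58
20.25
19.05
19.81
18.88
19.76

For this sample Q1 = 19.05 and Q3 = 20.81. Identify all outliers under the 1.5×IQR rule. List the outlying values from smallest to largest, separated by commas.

12.98, 13.58, 24.21, 25.91

IQR = Q3 − Q1 = 20.81 − 19.05 = 1.76.
Lower fence = Q1 − 1.5·IQR = 19.05 − 2.64 = 16.41.
Upper fence = Q3 + 1.5·IQR = 20.81 + 2.64 = 23.45.
12.98 < 16.41 → outlier.
13.58 < 16.41 → outlier.
24.21 > 23.45 → outlier.
25.91 > 23.45 → outlier.
All remaining values lie within [16.41, 23.45].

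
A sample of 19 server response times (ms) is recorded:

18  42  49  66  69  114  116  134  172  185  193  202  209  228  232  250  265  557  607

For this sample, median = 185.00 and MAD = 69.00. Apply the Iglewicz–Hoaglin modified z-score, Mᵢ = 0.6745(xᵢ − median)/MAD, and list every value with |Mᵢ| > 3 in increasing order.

557, 607

|Mᵢ| > 3 ⇔ |xᵢ − 185.00| > 3·69.00/0.6745 = 306.89.
So outliers lie outside [-121.89, 491.89].
557: M = 3.64 → outlier.
607: M = 4.13 → outlier.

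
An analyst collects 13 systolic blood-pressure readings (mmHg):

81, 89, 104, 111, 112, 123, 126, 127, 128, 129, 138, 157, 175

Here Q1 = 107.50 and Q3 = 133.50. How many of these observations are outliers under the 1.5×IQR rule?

1

IQR = 26.00; fences at 107.50 − 39.00 = 68.50 and 133.50 + 39.00 = 172.50.
Outside the cutoffs: 175.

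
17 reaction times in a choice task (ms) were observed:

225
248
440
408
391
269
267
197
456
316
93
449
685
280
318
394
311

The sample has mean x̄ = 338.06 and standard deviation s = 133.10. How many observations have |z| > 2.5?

Cutoffs: x̄ ± 2.5s = [5.31, 670.81].
Outside the cutoffs: 685.

1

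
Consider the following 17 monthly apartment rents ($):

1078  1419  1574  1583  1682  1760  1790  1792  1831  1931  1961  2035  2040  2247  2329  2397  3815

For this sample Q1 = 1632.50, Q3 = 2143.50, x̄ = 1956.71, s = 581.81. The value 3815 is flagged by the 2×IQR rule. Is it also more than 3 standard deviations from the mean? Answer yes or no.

z = (3815 − 1956.71) / 581.81 = 3.19.
|z| = 3.19 > 3.

yes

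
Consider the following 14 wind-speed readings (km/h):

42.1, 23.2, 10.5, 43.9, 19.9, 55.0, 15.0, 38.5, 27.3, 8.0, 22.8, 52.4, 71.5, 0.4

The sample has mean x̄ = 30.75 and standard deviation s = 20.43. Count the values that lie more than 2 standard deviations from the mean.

0

Cutoffs: x̄ ± 2s = [-10.11, 71.61].
Every value lies within the cutoffs.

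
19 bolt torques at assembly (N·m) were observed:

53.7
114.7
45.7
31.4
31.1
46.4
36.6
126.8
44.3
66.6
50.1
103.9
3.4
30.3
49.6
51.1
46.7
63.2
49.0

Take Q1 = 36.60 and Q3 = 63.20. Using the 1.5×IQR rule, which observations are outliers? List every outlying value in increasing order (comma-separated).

103.9, 114.7, 126.8

IQR = Q3 − Q1 = 63.20 − 36.60 = 26.60.
Lower fence = Q1 − 1.5·IQR = 36.60 − 39.90 = -3.30.
Upper fence = Q3 + 1.5·IQR = 63.20 + 39.90 = 103.10.
103.9 > 103.10 → outlier.
114.7 > 103.10 → outlier.
126.8 > 103.10 → outlier.
All remaining values lie within [-3.30, 103.10].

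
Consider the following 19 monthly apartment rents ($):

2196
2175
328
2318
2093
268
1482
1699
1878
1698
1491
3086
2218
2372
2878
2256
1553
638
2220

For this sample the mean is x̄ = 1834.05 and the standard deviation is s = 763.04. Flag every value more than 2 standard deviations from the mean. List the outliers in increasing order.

Cutoffs at x̄ ± 2s: 1834.05 ± 2·763.04 = [307.97, 3360.13].
268: z = -2.05, |z| > 2 → outlier.
Every other value lies within [307.97, 3360.13].

268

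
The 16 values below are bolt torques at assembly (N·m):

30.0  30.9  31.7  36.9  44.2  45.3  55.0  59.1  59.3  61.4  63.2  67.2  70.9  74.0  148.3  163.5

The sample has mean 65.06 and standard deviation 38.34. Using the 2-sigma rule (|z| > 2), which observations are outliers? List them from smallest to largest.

Cutoffs at x̄ ± 2s: 65.06 ± 2·38.34 = [-11.62, 141.74].
148.3: z = 2.17, |z| > 2 → outlier.
163.5: z = 2.57, |z| > 2 → outlier.
Every other value lies within [-11.62, 141.74].

148.3, 163.5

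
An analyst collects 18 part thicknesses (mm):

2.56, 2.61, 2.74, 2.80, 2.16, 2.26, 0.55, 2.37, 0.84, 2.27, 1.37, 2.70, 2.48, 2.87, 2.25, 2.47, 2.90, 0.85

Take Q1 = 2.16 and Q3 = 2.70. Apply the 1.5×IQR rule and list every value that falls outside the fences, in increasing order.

0.55, 0.84, 0.85

IQR = Q3 − Q1 = 2.70 − 2.16 = 0.54.
Lower fence = Q1 − 1.5·IQR = 2.16 − 0.81 = 1.35.
Upper fence = Q3 + 1.5·IQR = 2.70 + 0.81 = 3.51.
0.55 < 1.35 → outlier.
0.84 < 1.35 → outlier.
0.85 < 1.35 → outlier.
All remaining values lie within [1.35, 3.51].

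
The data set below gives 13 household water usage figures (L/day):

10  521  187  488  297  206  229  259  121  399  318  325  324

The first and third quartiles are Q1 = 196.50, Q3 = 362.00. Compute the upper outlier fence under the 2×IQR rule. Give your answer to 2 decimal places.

IQR = Q3 − Q1 = 362.00 − 196.50 = 165.50.
Lower fence = Q1 − 2·IQR = 196.50 − 331.00 = -134.50.
Upper fence = Q3 + 2·IQR = 362.00 + 331.00 = 693.00.

693.00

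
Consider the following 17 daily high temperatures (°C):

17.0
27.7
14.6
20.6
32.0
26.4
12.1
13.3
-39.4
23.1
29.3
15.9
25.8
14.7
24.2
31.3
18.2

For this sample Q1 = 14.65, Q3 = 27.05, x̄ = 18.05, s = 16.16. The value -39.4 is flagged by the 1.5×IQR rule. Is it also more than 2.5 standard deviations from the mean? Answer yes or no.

yes

z = (-39.4 − 18.05) / 16.16 = -3.56.
|z| = 3.56 > 2.5.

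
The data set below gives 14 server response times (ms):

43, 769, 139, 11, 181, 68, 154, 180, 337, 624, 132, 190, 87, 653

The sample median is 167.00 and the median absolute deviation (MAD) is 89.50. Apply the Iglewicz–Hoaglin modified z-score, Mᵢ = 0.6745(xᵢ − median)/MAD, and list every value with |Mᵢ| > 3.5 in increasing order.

|Mᵢ| > 3.5 ⇔ |xᵢ − 167.00| > 3.5·89.50/0.6745 = 464.42.
So outliers lie outside [-297.42, 631.42].
653: M = 3.66 → outlier.
769: M = 4.54 → outlier.

653, 769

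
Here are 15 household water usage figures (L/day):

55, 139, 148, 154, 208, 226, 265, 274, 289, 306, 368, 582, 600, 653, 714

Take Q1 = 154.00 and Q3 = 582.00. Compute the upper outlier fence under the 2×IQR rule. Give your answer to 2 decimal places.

IQR = Q3 − Q1 = 582.00 − 154.00 = 428.00.
Lower fence = Q1 − 2·IQR = 154.00 − 856.00 = -702.00.
Upper fence = Q3 + 2·IQR = 582.00 + 856.00 = 1438.00.

1438.00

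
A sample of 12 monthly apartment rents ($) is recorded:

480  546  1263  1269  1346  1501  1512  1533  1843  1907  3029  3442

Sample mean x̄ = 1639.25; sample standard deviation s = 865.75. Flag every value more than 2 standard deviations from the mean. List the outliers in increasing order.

Cutoffs at x̄ ± 2s: 1639.25 ± 2·865.75 = [-92.25, 3370.75].
3442: z = 2.08, |z| > 2 → outlier.
Every other value lies within [-92.25, 3370.75].

3442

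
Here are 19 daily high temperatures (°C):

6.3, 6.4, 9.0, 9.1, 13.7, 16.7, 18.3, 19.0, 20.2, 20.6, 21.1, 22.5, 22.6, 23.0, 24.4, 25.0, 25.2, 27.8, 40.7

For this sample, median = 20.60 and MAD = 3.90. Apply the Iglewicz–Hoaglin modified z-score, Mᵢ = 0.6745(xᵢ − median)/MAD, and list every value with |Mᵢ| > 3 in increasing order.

40.7

|Mᵢ| > 3 ⇔ |xᵢ − 20.60| > 3·3.90/0.6745 = 17.35.
So outliers lie outside [3.25, 37.95].
40.7: M = 3.48 → outlier.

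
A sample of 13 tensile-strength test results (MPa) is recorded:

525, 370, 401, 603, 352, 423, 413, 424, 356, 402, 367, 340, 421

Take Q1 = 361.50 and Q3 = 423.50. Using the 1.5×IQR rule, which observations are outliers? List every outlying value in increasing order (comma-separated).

IQR = Q3 − Q1 = 423.50 − 361.50 = 62.00.
Lower fence = Q1 − 1.5·IQR = 361.50 − 93.00 = 268.50.
Upper fence = Q3 + 1.5·IQR = 423.50 + 93.00 = 516.50.
525 > 516.50 → outlier.
603 > 516.50 → outlier.
All remaining values lie within [268.50, 516.50].

525, 603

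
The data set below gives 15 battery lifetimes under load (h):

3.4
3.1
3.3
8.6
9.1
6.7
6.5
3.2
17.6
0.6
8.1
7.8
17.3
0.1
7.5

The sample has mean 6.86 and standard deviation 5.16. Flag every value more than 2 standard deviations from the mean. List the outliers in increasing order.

Cutoffs at x̄ ± 2s: 6.86 ± 2·5.16 = [-3.46, 17.18].
17.3: z = 2.02, |z| > 2 → outlier.
17.6: z = 2.08, |z| > 2 → outlier.
Every other value lies within [-3.46, 17.18].

17.3, 17.6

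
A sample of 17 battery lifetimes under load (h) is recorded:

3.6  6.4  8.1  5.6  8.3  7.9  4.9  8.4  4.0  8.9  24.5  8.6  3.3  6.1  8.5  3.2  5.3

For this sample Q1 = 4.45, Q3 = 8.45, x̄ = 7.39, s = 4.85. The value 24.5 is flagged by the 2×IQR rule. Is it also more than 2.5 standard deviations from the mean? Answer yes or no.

yes

z = (24.5 − 7.39) / 4.85 = 3.53.
|z| = 3.53 > 2.5.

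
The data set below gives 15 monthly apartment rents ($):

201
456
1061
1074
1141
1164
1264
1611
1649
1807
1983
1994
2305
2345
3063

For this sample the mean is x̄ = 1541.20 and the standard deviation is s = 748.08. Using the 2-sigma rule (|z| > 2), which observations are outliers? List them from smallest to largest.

Cutoffs at x̄ ± 2s: 1541.20 ± 2·748.08 = [45.04, 3037.36].
3063: z = 2.03, |z| > 2 → outlier.
Every other value lies within [45.04, 3037.36].

3063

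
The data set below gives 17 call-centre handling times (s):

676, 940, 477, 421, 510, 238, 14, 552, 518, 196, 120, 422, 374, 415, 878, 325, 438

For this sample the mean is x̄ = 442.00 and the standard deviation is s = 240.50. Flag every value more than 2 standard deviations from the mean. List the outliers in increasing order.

940

Cutoffs at x̄ ± 2s: 442.00 ± 2·240.50 = [-39.00, 923.00].
940: z = 2.07, |z| > 2 → outlier.
Every other value lies within [-39.00, 923.00].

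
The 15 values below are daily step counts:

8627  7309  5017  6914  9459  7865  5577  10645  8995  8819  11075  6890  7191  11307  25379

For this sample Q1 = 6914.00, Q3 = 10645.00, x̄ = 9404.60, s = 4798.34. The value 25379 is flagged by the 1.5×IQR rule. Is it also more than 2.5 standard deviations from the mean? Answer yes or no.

z = (25379 − 9404.60) / 4798.34 = 3.33.
|z| = 3.33 > 2.5.

yes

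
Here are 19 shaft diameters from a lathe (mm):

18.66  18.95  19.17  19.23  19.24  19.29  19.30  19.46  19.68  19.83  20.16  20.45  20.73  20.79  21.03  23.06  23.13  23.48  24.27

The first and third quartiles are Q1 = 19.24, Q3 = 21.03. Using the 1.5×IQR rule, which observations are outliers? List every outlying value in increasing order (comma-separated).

24.27

IQR = Q3 − Q1 = 21.03 − 19.24 = 1.79.
Lower fence = Q1 − 1.5·IQR = 19.24 − 2.685 = 16.555.
Upper fence = Q3 + 1.5·IQR = 21.03 + 2.685 = 23.715.
24.27 > 23.715 → outlier.
All remaining values lie within [16.555, 23.715].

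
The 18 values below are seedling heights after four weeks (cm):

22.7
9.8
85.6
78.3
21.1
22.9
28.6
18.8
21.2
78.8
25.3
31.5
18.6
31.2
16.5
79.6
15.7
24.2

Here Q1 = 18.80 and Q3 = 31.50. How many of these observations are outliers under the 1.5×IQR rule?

4

IQR = 12.70; fences at 18.80 − 19.05 = -0.25 and 31.50 + 19.05 = 50.55.
Outside the cutoffs: 78.3, 78.8, 79.6, 85.6.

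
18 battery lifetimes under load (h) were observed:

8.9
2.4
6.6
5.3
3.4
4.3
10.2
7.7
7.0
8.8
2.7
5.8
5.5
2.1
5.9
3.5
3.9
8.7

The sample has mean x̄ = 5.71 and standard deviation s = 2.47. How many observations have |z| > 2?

0

Cutoffs: x̄ ± 2s = [0.77, 10.65].
Every value lies within the cutoffs.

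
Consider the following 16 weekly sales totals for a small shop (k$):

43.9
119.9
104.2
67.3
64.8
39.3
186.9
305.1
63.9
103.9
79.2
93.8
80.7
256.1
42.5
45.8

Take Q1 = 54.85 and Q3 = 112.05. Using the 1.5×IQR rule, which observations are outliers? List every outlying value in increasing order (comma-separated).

256.1, 305.1

IQR = Q3 − Q1 = 112.05 − 54.85 = 57.20.
Lower fence = Q1 − 1.5·IQR = 54.85 − 85.80 = -30.95.
Upper fence = Q3 + 1.5·IQR = 112.05 + 85.80 = 197.85.
256.1 > 197.85 → outlier.
305.1 > 197.85 → outlier.
All remaining values lie within [-30.95, 197.85].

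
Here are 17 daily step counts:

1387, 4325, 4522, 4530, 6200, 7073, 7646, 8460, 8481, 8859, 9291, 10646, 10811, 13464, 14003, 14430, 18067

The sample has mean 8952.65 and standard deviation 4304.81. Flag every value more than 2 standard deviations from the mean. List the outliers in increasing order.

18067

Cutoffs at x̄ ± 2s: 8952.65 ± 2·4304.81 = [343.03, 17562.27].
18067: z = 2.12, |z| > 2 → outlier.
Every other value lies within [343.03, 17562.27].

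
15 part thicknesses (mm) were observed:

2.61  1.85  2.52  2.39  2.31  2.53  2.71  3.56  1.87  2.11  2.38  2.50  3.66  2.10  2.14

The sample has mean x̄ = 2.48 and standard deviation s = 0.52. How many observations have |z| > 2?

2

Cutoffs: x̄ ± 2s = [1.44, 3.52].
Outside the cutoffs: 3.56, 3.66.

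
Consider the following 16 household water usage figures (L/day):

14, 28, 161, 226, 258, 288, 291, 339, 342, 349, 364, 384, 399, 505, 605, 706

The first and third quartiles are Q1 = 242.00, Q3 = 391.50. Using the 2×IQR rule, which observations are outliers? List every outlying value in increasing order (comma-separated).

706

IQR = Q3 − Q1 = 391.50 − 242.00 = 149.50.
Lower fence = Q1 − 2·IQR = 242.00 − 299.00 = -57.00.
Upper fence = Q3 + 2·IQR = 391.50 + 299.00 = 690.50.
706 > 690.50 → outlier.
All remaining values lie within [-57.00, 690.50].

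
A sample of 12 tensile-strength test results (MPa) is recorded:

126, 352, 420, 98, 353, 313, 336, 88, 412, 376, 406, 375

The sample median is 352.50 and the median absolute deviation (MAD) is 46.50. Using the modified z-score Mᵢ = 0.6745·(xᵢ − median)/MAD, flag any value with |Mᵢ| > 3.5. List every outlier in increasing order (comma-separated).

|Mᵢ| > 3.5 ⇔ |xᵢ − 352.50| > 3.5·46.50/0.6745 = 241.29.
So outliers lie outside [111.21, 593.79].
88: M = -3.84 → outlier.
98: M = -3.69 → outlier.

88, 98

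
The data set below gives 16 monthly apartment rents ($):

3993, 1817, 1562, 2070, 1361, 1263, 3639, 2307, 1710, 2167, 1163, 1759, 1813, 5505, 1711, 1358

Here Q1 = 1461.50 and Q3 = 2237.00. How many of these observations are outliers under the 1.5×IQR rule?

3

IQR = 775.50; fences at 1461.50 − 1163.25 = 298.25 and 2237.00 + 1163.25 = 3400.25.
Outside the cutoffs: 3639, 3993, 5505.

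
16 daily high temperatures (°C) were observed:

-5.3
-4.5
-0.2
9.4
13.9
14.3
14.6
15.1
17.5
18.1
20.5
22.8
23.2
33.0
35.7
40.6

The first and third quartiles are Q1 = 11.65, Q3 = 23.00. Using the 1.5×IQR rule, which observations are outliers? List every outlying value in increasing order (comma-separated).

IQR = Q3 − Q1 = 23.00 − 11.65 = 11.35.
Lower fence = Q1 − 1.5·IQR = 11.65 − 17.025 = -5.375.
Upper fence = Q3 + 1.5·IQR = 23.00 + 17.025 = 40.025.
40.6 > 40.025 → outlier.
All remaining values lie within [-5.375, 40.025].

40.6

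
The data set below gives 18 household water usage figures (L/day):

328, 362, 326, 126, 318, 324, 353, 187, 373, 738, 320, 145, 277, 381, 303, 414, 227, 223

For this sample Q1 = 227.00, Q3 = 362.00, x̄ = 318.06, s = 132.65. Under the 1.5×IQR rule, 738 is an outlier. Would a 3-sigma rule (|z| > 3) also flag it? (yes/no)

yes

z = (738 − 318.06) / 132.65 = 3.17.
|z| = 3.17 > 3.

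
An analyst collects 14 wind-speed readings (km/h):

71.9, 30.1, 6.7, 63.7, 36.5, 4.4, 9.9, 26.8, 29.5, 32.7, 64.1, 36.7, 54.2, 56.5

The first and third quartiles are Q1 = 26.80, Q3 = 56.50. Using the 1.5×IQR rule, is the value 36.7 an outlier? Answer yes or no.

no

IQR = Q3 − Q1 = 56.50 − 26.80 = 29.70.
Lower fence = Q1 − 1.5·IQR = 26.80 − 44.55 = -17.75.
Upper fence = Q3 + 1.5·IQR = 56.50 + 44.55 = 101.05.
36.7 lies within [-17.75, 101.05].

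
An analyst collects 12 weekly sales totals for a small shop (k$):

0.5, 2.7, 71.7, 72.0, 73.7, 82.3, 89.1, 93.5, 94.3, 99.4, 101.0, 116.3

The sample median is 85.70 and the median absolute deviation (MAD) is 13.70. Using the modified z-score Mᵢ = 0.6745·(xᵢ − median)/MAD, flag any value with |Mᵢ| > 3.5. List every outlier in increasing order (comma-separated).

|Mᵢ| > 3.5 ⇔ |xᵢ − 85.70| > 3.5·13.70/0.6745 = 71.09.
So outliers lie outside [14.61, 156.79].
0.5: M = -4.19 → outlier.
2.7: M = -4.09 → outlier.

0.5, 2.7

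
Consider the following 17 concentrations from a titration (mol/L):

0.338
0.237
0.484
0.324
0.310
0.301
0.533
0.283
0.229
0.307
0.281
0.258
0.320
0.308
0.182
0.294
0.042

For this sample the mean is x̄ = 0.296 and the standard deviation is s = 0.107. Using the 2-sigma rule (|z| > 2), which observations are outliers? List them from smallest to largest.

Cutoffs at x̄ ± 2s: 0.296 ± 2·0.107 = [0.082, 0.510].
0.042: z = -2.37, |z| > 2 → outlier.
0.533: z = 2.21, |z| > 2 → outlier.
Every other value lies within [0.082, 0.510].

0.042, 0.533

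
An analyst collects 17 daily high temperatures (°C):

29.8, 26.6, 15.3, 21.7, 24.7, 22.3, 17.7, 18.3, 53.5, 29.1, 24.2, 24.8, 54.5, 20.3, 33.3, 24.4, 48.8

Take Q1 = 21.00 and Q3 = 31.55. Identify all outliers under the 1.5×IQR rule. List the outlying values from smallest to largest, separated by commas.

48.8, 53.5, 54.5

IQR = Q3 − Q1 = 31.55 − 21.00 = 10.55.
Lower fence = Q1 − 1.5·IQR = 21.00 − 15.825 = 5.175.
Upper fence = Q3 + 1.5·IQR = 31.55 + 15.825 = 47.375.
48.8 > 47.375 → outlier.
53.5 > 47.375 → outlier.
54.5 > 47.375 → outlier.
All remaining values lie within [5.175, 47.375].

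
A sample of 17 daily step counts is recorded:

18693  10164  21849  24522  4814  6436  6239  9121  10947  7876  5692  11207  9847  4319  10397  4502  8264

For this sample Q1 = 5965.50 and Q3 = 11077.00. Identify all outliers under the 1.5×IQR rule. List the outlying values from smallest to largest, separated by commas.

IQR = Q3 − Q1 = 11077.00 − 5965.50 = 5111.50.
Lower fence = Q1 − 1.5·IQR = 5965.50 − 7667.25 = -1701.75.
Upper fence = Q3 + 1.5·IQR = 11077.00 + 7667.25 = 18744.25.
21849 > 18744.25 → outlier.
24522 > 18744.25 → outlier.
All remaining values lie within [-1701.75, 18744.25].

21849, 24522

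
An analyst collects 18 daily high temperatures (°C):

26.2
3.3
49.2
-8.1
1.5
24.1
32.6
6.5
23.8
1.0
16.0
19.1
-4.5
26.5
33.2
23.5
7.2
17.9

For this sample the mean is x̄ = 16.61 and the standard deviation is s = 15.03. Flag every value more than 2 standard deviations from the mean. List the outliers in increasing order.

49.2

Cutoffs at x̄ ± 2s: 16.61 ± 2·15.03 = [-13.45, 46.67].
49.2: z = 2.17, |z| > 2 → outlier.
Every other value lies within [-13.45, 46.67].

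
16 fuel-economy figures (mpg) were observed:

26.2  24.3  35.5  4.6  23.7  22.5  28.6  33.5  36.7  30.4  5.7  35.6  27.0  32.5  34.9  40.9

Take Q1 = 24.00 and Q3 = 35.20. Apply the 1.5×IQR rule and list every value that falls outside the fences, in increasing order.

4.6, 5.7

IQR = Q3 − Q1 = 35.20 − 24.00 = 11.20.
Lower fence = Q1 − 1.5·IQR = 24.00 − 16.80 = 7.20.
Upper fence = Q3 + 1.5·IQR = 35.20 + 16.80 = 52.00.
4.6 < 7.20 → outlier.
5.7 < 7.20 → outlier.
All remaining values lie within [7.20, 52.00].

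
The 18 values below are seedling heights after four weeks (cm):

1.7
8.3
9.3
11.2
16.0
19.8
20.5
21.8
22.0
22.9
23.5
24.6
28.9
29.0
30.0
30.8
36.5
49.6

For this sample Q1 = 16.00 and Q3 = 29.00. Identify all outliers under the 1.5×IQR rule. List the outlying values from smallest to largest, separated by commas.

49.6

IQR = Q3 − Q1 = 29.00 − 16.00 = 13.00.
Lower fence = Q1 − 1.5·IQR = 16.00 − 19.50 = -3.50.
Upper fence = Q3 + 1.5·IQR = 29.00 + 19.50 = 48.50.
49.6 > 48.50 → outlier.
All remaining values lie within [-3.50, 48.50].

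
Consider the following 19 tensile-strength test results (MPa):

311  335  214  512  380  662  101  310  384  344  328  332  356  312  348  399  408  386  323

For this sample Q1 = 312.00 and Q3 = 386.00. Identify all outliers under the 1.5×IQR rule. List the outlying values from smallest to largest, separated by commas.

101, 512, 662

IQR = Q3 − Q1 = 386.00 − 312.00 = 74.00.
Lower fence = Q1 − 1.5·IQR = 312.00 − 111.00 = 201.00.
Upper fence = Q3 + 1.5·IQR = 386.00 + 111.00 = 497.00.
101 < 201.00 → outlier.
512 > 497.00 → outlier.
662 > 497.00 → outlier.
All remaining values lie within [201.00, 497.00].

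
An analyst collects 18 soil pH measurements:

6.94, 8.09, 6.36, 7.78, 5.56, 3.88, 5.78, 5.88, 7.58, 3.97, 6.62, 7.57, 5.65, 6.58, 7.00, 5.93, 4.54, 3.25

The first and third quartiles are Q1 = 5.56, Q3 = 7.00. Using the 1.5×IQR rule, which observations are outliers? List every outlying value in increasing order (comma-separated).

3.25

IQR = Q3 − Q1 = 7.00 − 5.56 = 1.44.
Lower fence = Q1 − 1.5·IQR = 5.56 − 2.16 = 3.40.
Upper fence = Q3 + 1.5·IQR = 7.00 + 2.16 = 9.16.
3.25 < 3.40 → outlier.
All remaining values lie within [3.40, 9.16].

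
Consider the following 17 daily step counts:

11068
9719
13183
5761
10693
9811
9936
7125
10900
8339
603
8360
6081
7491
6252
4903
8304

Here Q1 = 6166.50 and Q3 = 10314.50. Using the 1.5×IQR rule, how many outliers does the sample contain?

0

IQR = 4148.00; fences at 6166.50 − 6222.00 = -55.50 and 10314.50 + 6222.00 = 16536.50.
Every value lies within the cutoffs.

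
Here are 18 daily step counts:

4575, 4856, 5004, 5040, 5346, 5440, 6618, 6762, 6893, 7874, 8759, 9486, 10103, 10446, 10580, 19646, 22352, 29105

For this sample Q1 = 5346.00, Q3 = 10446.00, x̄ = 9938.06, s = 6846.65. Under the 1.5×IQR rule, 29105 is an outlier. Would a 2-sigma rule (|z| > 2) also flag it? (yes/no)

yes

z = (29105 − 9938.06) / 6846.65 = 2.80.
|z| = 2.80 > 2.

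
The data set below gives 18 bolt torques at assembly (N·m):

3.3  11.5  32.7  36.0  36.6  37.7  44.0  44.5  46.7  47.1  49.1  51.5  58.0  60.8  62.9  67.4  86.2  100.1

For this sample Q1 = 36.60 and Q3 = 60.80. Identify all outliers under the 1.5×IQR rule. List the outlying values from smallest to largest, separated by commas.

100.1

IQR = Q3 − Q1 = 60.80 − 36.60 = 24.20.
Lower fence = Q1 − 1.5·IQR = 36.60 − 36.30 = 0.30.
Upper fence = Q3 + 1.5·IQR = 60.80 + 36.30 = 97.10.
100.1 > 97.10 → outlier.
All remaining values lie within [0.30, 97.10].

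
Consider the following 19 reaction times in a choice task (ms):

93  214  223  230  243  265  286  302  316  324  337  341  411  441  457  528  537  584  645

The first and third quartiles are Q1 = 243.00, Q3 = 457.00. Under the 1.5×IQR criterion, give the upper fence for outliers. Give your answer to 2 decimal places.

778.00

IQR = Q3 − Q1 = 457.00 − 243.00 = 214.00.
Lower fence = Q1 − 1.5·IQR = 243.00 − 321.00 = -78.00.
Upper fence = Q3 + 1.5·IQR = 457.00 + 321.00 = 778.00.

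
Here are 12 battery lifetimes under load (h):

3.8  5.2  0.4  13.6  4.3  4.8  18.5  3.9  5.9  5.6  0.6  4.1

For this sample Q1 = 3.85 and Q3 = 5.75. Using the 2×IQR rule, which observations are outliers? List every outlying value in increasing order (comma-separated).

IQR = Q3 − Q1 = 5.75 − 3.85 = 1.90.
Lower fence = Q1 − 2·IQR = 3.85 − 3.80 = 0.05.
Upper fence = Q3 + 2·IQR = 5.75 + 3.80 = 9.55.
13.6 > 9.55 → outlier.
18.5 > 9.55 → outlier.
All remaining values lie within [0.05, 9.55].

13.6, 18.5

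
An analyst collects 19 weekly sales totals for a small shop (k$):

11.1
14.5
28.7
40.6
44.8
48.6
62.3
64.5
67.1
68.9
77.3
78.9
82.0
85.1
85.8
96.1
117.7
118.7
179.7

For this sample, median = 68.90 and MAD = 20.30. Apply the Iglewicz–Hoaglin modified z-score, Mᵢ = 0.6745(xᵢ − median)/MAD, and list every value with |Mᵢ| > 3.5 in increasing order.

|Mᵢ| > 3.5 ⇔ |xᵢ − 68.90| > 3.5·20.30/0.6745 = 105.34.
So outliers lie outside [-36.44, 174.24].
179.7: M = 3.68 → outlier.

179.7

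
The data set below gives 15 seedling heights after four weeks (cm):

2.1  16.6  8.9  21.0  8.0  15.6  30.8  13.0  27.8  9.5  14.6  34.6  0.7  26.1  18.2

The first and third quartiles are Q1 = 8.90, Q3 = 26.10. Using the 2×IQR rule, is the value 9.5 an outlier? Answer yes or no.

IQR = Q3 − Q1 = 26.10 − 8.90 = 17.20.
Lower fence = Q1 − 2·IQR = 8.90 − 34.40 = -25.50.
Upper fence = Q3 + 2·IQR = 26.10 + 34.40 = 60.50.
9.5 lies within [-25.50, 60.50].

no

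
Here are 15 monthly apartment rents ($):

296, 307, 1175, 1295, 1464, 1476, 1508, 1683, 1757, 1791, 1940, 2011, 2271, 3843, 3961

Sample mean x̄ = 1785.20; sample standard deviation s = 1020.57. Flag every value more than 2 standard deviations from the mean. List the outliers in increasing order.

3843, 3961

Cutoffs at x̄ ± 2s: 1785.20 ± 2·1020.57 = [-255.94, 3826.34].
3843: z = 2.02, |z| > 2 → outlier.
3961: z = 2.13, |z| > 2 → outlier.
Every other value lies within [-255.94, 3826.34].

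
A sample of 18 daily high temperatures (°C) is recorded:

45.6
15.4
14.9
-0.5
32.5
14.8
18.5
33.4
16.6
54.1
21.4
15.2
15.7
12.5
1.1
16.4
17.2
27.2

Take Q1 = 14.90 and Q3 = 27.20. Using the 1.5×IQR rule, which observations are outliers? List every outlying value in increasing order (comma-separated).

54.1

IQR = Q3 − Q1 = 27.20 − 14.90 = 12.30.
Lower fence = Q1 − 1.5·IQR = 14.90 − 18.45 = -3.55.
Upper fence = Q3 + 1.5·IQR = 27.20 + 18.45 = 45.65.
54.1 > 45.65 → outlier.
All remaining values lie within [-3.55, 45.65].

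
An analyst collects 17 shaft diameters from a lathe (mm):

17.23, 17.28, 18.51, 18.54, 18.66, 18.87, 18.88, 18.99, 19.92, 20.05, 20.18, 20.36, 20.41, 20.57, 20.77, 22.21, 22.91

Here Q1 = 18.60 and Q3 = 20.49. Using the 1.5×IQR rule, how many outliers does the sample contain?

0

IQR = 1.89; fences at 18.60 − 2.835 = 15.765 and 20.49 + 2.835 = 23.325.
Every value lies within the cutoffs.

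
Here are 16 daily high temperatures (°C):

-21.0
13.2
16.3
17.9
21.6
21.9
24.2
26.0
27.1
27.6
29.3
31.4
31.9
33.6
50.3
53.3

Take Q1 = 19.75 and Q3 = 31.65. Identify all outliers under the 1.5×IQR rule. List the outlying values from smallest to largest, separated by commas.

IQR = Q3 − Q1 = 31.65 − 19.75 = 11.90.
Lower fence = Q1 − 1.5·IQR = 19.75 − 17.85 = 1.90.
Upper fence = Q3 + 1.5·IQR = 31.65 + 17.85 = 49.50.
-21.0 < 1.90 → outlier.
50.3 > 49.50 → outlier.
53.3 > 49.50 → outlier.
All remaining values lie within [1.90, 49.50].

-21.0, 50.3, 53.3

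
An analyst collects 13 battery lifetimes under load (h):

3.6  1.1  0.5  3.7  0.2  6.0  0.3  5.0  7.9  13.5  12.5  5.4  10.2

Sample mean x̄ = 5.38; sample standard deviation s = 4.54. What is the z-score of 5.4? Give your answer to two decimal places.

z = (5.4 − 5.38) / 4.54 = 0.00.

0.00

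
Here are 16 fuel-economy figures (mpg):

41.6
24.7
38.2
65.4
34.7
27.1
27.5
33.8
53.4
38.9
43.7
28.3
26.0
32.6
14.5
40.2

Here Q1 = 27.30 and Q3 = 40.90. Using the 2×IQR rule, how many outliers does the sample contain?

IQR = 13.60; fences at 27.30 − 27.20 = 0.10 and 40.90 + 27.20 = 68.10.
Every value lies within the cutoffs.

0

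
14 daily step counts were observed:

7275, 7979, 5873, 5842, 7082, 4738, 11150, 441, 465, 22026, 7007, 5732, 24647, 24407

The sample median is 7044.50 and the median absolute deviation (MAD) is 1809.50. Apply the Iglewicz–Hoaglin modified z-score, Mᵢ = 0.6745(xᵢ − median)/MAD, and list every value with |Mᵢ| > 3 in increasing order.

22026, 24407, 24647

|Mᵢ| > 3 ⇔ |xᵢ − 7044.50| > 3·1809.50/0.6745 = 8048.18.
So outliers lie outside [-1003.68, 15092.68].
22026: M = 5.58 → outlier.
24407: M = 6.47 → outlier.
24647: M = 6.56 → outlier.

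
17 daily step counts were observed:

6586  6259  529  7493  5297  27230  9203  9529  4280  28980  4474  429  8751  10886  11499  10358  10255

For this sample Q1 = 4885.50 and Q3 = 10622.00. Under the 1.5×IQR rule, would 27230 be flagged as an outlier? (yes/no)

IQR = Q3 − Q1 = 10622.00 − 4885.50 = 5736.50.
Lower fence = Q1 − 1.5·IQR = 4885.50 − 8604.75 = -3719.25.
Upper fence = Q3 + 1.5·IQR = 10622.00 + 8604.75 = 19226.75.
27230 lies above the upper fence.

yes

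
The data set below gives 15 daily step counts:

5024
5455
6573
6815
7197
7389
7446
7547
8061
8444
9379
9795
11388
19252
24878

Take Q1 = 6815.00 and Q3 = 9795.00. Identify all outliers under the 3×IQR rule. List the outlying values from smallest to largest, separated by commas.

IQR = Q3 − Q1 = 9795.00 − 6815.00 = 2980.00.
Lower fence = Q1 − 3·IQR = 6815.00 − 8940.00 = -2125.00.
Upper fence = Q3 + 3·IQR = 9795.00 + 8940.00 = 18735.00.
19252 > 18735.00 → outlier.
24878 > 18735.00 → outlier.
All remaining values lie within [-2125.00, 18735.00].

19252, 24878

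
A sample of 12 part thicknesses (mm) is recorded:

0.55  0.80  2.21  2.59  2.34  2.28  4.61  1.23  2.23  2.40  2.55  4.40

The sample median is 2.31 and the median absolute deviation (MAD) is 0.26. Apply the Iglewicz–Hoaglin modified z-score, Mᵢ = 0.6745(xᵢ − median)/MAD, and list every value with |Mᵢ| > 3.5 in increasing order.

0.55, 0.80, 4.40, 4.61

|Mᵢ| > 3.5 ⇔ |xᵢ − 2.31| > 3.5·0.26/0.6745 = 1.35.
So outliers lie outside [0.96, 3.66].
0.55: M = -4.57 → outlier.
0.80: M = -3.92 → outlier.
4.40: M = 5.42 → outlier.
4.61: M = 5.97 → outlier.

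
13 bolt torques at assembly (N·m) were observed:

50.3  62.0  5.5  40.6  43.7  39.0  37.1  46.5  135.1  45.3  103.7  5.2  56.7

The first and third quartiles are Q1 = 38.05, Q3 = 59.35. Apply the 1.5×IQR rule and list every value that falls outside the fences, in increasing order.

IQR = Q3 − Q1 = 59.35 − 38.05 = 21.30.
Lower fence = Q1 − 1.5·IQR = 38.05 − 31.95 = 6.10.
Upper fence = Q3 + 1.5·IQR = 59.35 + 31.95 = 91.30.
5.2 < 6.10 → outlier.
5.5 < 6.10 → outlier.
103.7 > 91.30 → outlier.
135.1 > 91.30 → outlier.
All remaining values lie within [6.10, 91.30].

5.2, 5.5, 103.7, 135.1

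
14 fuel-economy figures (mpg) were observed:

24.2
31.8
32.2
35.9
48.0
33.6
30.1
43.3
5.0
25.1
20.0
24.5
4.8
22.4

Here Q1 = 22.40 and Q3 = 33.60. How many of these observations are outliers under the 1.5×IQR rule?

IQR = 11.20; fences at 22.40 − 16.80 = 5.60 and 33.60 + 16.80 = 50.40.
Outside the cutoffs: 4.8, 5.0.

2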